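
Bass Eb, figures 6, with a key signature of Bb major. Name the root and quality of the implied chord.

C minor

The figures 6 indicate a triad in first inversion.
In first inversion the root lies a sixth above the bass: a sixth above Eb in Bb major is C.
The chord tones are Eb, G, C, giving C minor.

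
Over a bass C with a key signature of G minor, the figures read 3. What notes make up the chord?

C, Eb, G

The written figures 3 are shorthand for 5/3: the 5 is implied.
A third above C in this key is Eb.
A fifth above C in this key is G.
Together with the bass C, this spells C minor in root position.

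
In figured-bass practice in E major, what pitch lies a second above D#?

Counting 1 letter step above D# lands on E; in E major, that letter is E.

E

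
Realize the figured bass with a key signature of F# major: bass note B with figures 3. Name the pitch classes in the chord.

B, D#, F#

The written figures 3 are shorthand for 5/3: the 5 is implied.
A third above B in this key is D#.
A fifth above B in this key is F#.
Together with the bass B, this spells B major in root position.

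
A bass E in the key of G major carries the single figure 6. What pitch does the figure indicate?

C

Counting 5 letter steps above E lands on C; in G major, that letter is C.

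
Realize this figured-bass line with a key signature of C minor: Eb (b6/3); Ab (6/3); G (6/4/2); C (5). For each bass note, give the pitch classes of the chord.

Eb, G, Cb | Ab, C, F | G, Ab, C, Eb | C, Eb, G

Eb (b6/3): Eb, G, Cb.
Ab (6/3): Ab, C, F.
G (6/4/2): G, Ab, C, Eb.
C (5/3): C, Eb, G.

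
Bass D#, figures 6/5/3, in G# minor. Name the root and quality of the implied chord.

B major seventh

The figures 6/5/3 indicate a seventh chord in first inversion.
In first inversion the root lies a sixth above the bass: a sixth above D# in G# minor is B.
The chord tones are D#, F#, A#, B, giving B major seventh.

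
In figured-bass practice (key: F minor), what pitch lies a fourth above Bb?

Counting 3 letter steps above Bb lands on E; in F minor, that letter is Eb.

Eb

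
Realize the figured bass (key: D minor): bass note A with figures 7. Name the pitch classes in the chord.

The written figures 7 are shorthand for 7/5/3: the 5/3 are implied.
A third above A in this key is C.
A fifth above A in this key is E.
A seventh above A in this key is G.
Together with the bass A, this spells A minor seventh in root position.

A, C, E, G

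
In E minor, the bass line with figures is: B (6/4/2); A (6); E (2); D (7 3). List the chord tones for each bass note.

B, C, E, G | A, C, F# | E, F#, A, C | D, F#, A, C

B (6/4/2): B, C, E, G.
A (6/3): A, C, F#.
E (6/4/2): E, F#, A, C.
D (7/5/3): D, F#, A, C.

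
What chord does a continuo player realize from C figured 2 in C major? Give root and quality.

The figures 2 indicate a seventh chord in third inversion.
In third inversion the root lies a second above the bass: a second above C in C major is D.
The chord tones are C, D, F, A, giving D minor seventh.

D minor seventh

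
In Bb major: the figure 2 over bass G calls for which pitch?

A

Counting 1 letter step above G lands on A; in Bb major, that letter is A.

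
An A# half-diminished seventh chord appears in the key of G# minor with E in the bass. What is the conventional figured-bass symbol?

4/3

E is the fifth of A# half-diminished seventh, so the chord is in second inversion.
A seventh chord in second inversion is figured 6/4/3, conventionally abbreviated 4/3.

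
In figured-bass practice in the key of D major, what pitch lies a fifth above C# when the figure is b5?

Gb

Counting 4 letter steps above C# lands on G; in D major, that letter is G.
The b5 figure lowers it a semitone, giving Gb.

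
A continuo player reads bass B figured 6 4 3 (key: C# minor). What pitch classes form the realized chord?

A third above B in this key is D#.
A fourth above B in this key is E.
A sixth above B in this key is G#.
Together with the bass B, this spells E major seventh in second inversion.

B, D#, E, G#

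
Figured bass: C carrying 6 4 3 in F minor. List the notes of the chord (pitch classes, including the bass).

A third above C in this key is Eb.
A fourth above C in this key is F.
A sixth above C in this key is Ab.
Together with the bass C, this spells F minor seventh in second inversion.

C, Eb, F, Ab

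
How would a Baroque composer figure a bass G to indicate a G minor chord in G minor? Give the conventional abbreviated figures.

G is the root of G minor, so the chord is in root position.
A triad in root position is figured 5/3, conventionally abbreviated (no figures — root-position triad).

no figures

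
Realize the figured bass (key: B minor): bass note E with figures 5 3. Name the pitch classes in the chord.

A third above E in this key is G.
A fifth above E in this key is B.
Together with the bass E, this spells E minor in root position.

E, G, B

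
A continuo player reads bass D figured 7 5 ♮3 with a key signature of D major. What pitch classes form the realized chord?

D, F, A, C#

A third above D in this key is F#, made natural (F) by the ♮ figure.
A fifth above D in this key is A.
A seventh above D in this key is C#.
Together with the bass D, this spells D minor-major seventh in root position.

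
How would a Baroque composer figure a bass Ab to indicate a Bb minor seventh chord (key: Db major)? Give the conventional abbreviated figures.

Ab is the seventh of Bb minor seventh, so the chord is in third inversion.
A seventh chord in third inversion is figured 6/4/2, conventionally abbreviated 4/2.

4/2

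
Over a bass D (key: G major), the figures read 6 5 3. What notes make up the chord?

D, F#, A, B

A third above D in this key is F#.
A fifth above D in this key is A.
A sixth above D in this key is B.
Together with the bass D, this spells B minor seventh in first inversion.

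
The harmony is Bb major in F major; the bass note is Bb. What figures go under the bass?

no figures

Bb is the root of Bb major, so the chord is in root position.
A triad in root position is figured 5/3, conventionally abbreviated (no figures — root-position triad).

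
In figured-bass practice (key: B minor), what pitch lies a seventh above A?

Counting 6 letter steps above A lands on G; in B minor, that letter is G.

G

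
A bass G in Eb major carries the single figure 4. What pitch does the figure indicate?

C

Counting 3 letter steps above G lands on C; in Eb major, that letter is C.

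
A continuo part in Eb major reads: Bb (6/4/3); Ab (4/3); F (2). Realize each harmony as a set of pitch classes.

Bb (6/4/3): Bb, D, Eb, G.
Ab (6/4/3): Ab, C, D, F.
F (6/4/2): F, G, Bb, D.

Bb, D, Eb, G | Ab, C, D, F | F, G, Bb, D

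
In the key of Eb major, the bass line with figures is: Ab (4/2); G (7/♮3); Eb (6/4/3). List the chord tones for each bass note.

Ab, Bb, D, F | G, B, D, F | Eb, G, Ab, C

Ab (6/4/2): Ab, Bb, D, F.
G (7/5/♮3): G, B, D, F.
Eb (6/4/3): Eb, G, Ab, C.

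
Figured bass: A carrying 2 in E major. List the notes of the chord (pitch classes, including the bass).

A, B, D#, F#

The written figures 2 are shorthand for 6/4/2: the 6/4 are implied.
A second above A in this key is B.
A fourth above A in this key is D#.
A sixth above A in this key is F#.
Together with the bass A, this spells B dominant seventh in third inversion.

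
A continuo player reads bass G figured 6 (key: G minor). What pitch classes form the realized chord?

G, Bb, Eb

The written figures 6 are shorthand for 6/3: the 3 is implied.
A third above G in this key is Bb.
A sixth above G in this key is Eb.
Together with the bass G, this spells Eb major in first inversion.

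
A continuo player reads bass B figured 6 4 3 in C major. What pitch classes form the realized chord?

B, D, E, G

A third above B in this key is D.
A fourth above B in this key is E.
A sixth above B in this key is G.
Together with the bass B, this spells E minor seventh in second inversion.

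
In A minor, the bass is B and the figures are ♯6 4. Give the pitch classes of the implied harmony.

A fourth above B in this key is E.
A sixth above B in this key is G, raised to G# by the sharp.
Together with the bass B, this spells E major in second inversion.

B, E, G#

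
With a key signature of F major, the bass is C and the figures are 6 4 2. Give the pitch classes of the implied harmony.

C, D, F, A

A second above C in this key is D.
A fourth above C in this key is F.
A sixth above C in this key is A.
Together with the bass C, this spells D minor seventh in third inversion.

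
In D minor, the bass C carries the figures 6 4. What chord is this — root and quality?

The figures 6 4 indicate a triad in second inversion.
In second inversion the root lies a fourth above the bass: a fourth above C in D minor is F.
The chord tones are C, F, A, giving F major.

F major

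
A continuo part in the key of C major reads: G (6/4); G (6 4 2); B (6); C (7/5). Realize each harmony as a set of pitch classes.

G, C, E | G, A, C, E | B, D, G | C, E, G, B

G (6/4): G, C, E.
G (6/4/2): G, A, C, E.
B (6/3): B, D, G.
C (7/5/3): C, E, G, B.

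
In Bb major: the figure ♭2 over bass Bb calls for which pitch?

Counting 1 letter step above Bb lands on C; in Bb major, that letter is C.
The b2 figure lowers it a semitone, giving Cb.

Cb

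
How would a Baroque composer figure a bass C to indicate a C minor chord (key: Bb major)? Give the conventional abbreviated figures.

C is the root of C minor, so the chord is in root position.
A triad in root position is figured 5/3, conventionally abbreviated (no figures — root-position triad).

no figures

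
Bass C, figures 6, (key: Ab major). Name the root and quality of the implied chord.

The figures 6 indicate a triad in first inversion.
In first inversion the root lies a sixth above the bass: a sixth above C in Ab major is Ab.
The chord tones are C, Eb, Ab, giving Ab major.

Ab major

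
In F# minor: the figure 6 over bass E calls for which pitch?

C#

Counting 5 letter steps above E lands on C; in F# minor, that letter is C#.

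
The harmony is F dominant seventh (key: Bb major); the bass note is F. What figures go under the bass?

F is the root of F dominant seventh, so the chord is in root position.
A seventh chord in root position is figured 7/5/3, conventionally abbreviated 7.

7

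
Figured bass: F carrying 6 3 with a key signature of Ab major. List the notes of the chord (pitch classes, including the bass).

A third above F in this key is Ab.
A sixth above F in this key is Db.
Together with the bass F, this spells Db major in first inversion.

F, Ab, Db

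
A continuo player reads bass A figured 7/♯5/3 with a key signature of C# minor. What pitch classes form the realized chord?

A, C#, E#, G#

A third above A in this key is C#.
A fifth above A in this key is E, raised to E# by the sharp.
A seventh above A in this key is G#.
Together with the bass A, this spells A augmented major seventh in root position.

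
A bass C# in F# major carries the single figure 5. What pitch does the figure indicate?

Counting 4 letter steps above C# lands on G; in F# major, that letter is G#.

G#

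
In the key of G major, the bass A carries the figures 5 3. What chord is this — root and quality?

The figures 5 3 indicate a triad in root position.
In root position the bass is the root, so the root is A.
The chord tones are A, C, E, giving A minor.

A minor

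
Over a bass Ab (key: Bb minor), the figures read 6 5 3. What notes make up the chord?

Ab, C, Eb, F

A third above Ab in this key is C.
A fifth above Ab in this key is Eb.
A sixth above Ab in this key is F.
Together with the bass Ab, this spells F minor seventh in first inversion.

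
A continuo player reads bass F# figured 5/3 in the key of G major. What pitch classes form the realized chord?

A third above F# in this key is A.
A fifth above F# in this key is C.
Together with the bass F#, this spells F# diminished in root position.

F#, A, C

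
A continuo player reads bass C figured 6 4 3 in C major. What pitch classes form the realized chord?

C, E, F, A

A third above C in this key is E.
A fourth above C in this key is F.
A sixth above C in this key is A.
Together with the bass C, this spells F major seventh in second inversion.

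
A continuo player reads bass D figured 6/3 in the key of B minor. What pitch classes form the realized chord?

D, F#, B

A third above D in this key is F#.
A sixth above D in this key is B.
Together with the bass D, this spells B minor in first inversion.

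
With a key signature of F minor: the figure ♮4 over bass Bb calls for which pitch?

E

Counting 3 letter steps above Bb lands on E; in F minor, that letter is Eb.
The ♮4 figure makes it natural, giving E.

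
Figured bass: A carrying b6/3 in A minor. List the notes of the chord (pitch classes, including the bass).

A third above A in this key is C.
A sixth above A in this key is F, lowered to Fb by the flat.

A, C, Fb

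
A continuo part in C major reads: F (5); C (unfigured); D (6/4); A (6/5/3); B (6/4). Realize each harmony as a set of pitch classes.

F (5/3): F, A, C.
C (5/3): C, E, G.
D (6/4): D, G, B.
A (6/5/3): A, C, E, F.
B (6/4): B, E, G.

F, A, C | C, E, G | D, G, B | A, C, E, F | B, E, G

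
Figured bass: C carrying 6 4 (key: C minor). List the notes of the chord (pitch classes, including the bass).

A fourth above C in this key is F.
A sixth above C in this key is Ab.
Together with the bass C, this spells F minor in second inversion.

C, F, Ab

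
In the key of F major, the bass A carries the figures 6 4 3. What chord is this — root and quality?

The figures 6 4 3 indicate a seventh chord in second inversion.
In second inversion the root lies a fourth above the bass: a fourth above A in F major is D.
The chord tones are A, C, D, F, giving D minor seventh.

D minor seventh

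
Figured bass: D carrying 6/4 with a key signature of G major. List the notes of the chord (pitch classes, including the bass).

A fourth above D in this key is G.
A sixth above D in this key is B.
Together with the bass D, this spells G major in second inversion.

D, G, B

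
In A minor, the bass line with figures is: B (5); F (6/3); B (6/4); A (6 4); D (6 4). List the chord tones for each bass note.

B, D, F | F, A, D | B, E, G | A, D, F | D, G, B

B (5/3): B, D, F.
F (6/3): F, A, D.
B (6/4): B, E, G.
A (6/4): A, D, F.
D (6/4): D, G, B.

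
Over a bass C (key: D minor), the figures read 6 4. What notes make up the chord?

A fourth above C in this key is F.
A sixth above C in this key is A.
Together with the bass C, this spells F major in second inversion.

C, F, A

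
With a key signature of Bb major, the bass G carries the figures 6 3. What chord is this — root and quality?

The figures 6 3 indicate a triad in first inversion.
In first inversion the root lies a sixth above the bass: a sixth above G in Bb major is Eb.
The chord tones are G, Bb, Eb, giving Eb major.

Eb major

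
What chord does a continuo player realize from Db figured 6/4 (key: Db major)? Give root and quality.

Gb major

The figures 6/4 indicate a triad in second inversion.
In second inversion the root lies a fourth above the bass: a fourth above Db in Db major is Gb.
The chord tones are Db, Gb, Bb, giving Gb major.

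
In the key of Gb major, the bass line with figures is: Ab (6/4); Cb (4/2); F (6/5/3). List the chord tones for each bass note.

Ab (6/4): Ab, Db, F.
Cb (6/4/2): Cb, Db, F, Ab.
F (6/5/3): F, Ab, Cb, Db.

Ab, Db, F | Cb, Db, F, Ab | F, Ab, Cb, Db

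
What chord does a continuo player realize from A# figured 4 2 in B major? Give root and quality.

The figures 4 2 indicate a seventh chord in third inversion.
In third inversion the root lies a second above the bass: a second above A# in B major is B.
The chord tones are A#, B, D#, F#, giving B major seventh.

B major seventh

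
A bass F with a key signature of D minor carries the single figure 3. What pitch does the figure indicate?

Counting 2 letter steps above F lands on A; in D minor, that letter is A.

A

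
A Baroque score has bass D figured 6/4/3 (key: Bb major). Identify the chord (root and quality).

The figures 6/4/3 indicate a seventh chord in second inversion.
In second inversion the root lies a fourth above the bass: a fourth above D in Bb major is G.
The chord tones are D, F, G, Bb, giving G minor seventh.

G minor seventh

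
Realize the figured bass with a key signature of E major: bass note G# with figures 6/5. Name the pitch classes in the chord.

The written figures 6/5 are shorthand for 6/5/3: the 3 is implied.
A third above G# in this key is B.
A fifth above G# in this key is D#.
A sixth above G# in this key is E.
Together with the bass G#, this spells E major seventh in first inversion.

G#, B, D#, E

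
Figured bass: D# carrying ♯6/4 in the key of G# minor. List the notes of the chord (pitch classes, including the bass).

A fourth above D# in this key is G#.
A sixth above D# in this key is B, raised to B# by the sharp.
Together with the bass D#, this spells G# major in second inversion.

D#, G#, B#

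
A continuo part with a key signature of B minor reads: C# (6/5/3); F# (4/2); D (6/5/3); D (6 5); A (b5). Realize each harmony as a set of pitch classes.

C#, E, G, A | F#, G, B, D | D, F#, A, B | D, F#, A, B | A, C#, Eb

C# (6/5/3): C#, E, G, A.
F# (6/4/2): F#, G, B, D.
D (6/5/3): D, F#, A, B.
D (6/5/3): D, F#, A, B.
A (b5/3): A, C#, Eb.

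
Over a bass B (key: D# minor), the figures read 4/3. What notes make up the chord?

The written figures 4/3 are shorthand for 6/4/3: the 6 is implied.
A third above B in this key is D#.
A fourth above B in this key is E#.
A sixth above B in this key is G#.
Together with the bass B, this spells E# half-diminished seventh in second inversion.

B, D#, E#, G#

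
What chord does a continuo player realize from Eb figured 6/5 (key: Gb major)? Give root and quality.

The figures 6/5 indicate a seventh chord in first inversion.
In first inversion the root lies a sixth above the bass: a sixth above Eb in Gb major is Cb.
The chord tones are Eb, Gb, Bb, Cb, giving Cb major seventh.

Cb major seventh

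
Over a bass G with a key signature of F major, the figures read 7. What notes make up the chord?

The written figures 7 are shorthand for 7/5/3: the 5/3 are implied.
A third above G in this key is Bb.
A fifth above G in this key is D.
A seventh above G in this key is F.
Together with the bass G, this spells G minor seventh in root position.

G, Bb, D, F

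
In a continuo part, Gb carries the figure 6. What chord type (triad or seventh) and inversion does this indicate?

6 is shorthand for 6/3.
Intervals of 6/3 above the bass form a triad; the bass is the third, so this is first inversion.

triad, first inversion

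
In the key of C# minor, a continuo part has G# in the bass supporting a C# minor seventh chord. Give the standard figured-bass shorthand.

G# is the fifth of C# minor seventh, so the chord is in second inversion.
A seventh chord in second inversion is figured 6/4/3, conventionally abbreviated 4/3.

4/3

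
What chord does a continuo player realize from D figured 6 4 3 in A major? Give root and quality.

G# half-diminished seventh

The figures 6 4 3 indicate a seventh chord in second inversion.
In second inversion the root lies a fourth above the bass: a fourth above D in A major is G#.
The chord tones are D, F#, G#, B, giving G# half-diminished seventh.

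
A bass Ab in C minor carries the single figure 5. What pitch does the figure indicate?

Eb

Counting 4 letter steps above Ab lands on E; in C minor, that letter is Eb.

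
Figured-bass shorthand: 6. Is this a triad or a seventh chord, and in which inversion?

triad, first inversion

6 is shorthand for 6/3.
Intervals of 6/3 above the bass form a triad; the bass is the third, so this is first inversion.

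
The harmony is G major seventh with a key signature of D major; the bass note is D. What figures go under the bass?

4/3

D is the fifth of G major seventh, so the chord is in second inversion.
A seventh chord in second inversion is figured 6/4/3, conventionally abbreviated 4/3.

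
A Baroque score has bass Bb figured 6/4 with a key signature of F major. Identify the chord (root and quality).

E diminished

The figures 6/4 indicate a triad in second inversion.
In second inversion the root lies a fourth above the bass: a fourth above Bb in F major is E.
The chord tones are Bb, E, G, giving E diminished.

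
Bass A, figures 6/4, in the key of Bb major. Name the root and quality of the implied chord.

D minor

The figures 6/4 indicate a triad in second inversion.
In second inversion the root lies a fourth above the bass: a fourth above A in Bb major is D.
The chord tones are A, D, F, giving D minor.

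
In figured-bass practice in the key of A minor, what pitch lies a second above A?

Counting 1 letter step above A lands on B; in A minor, that letter is B.

B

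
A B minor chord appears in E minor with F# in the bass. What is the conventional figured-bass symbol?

6/4

F# is the fifth of B minor, so the chord is in second inversion.
A triad in second inversion is figured 6/4, conventionally abbreviated 6/4.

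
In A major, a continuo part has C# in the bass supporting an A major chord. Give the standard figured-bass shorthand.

C# is the third of A major, so the chord is in first inversion.
A triad in first inversion is figured 6/3, conventionally abbreviated 6.

6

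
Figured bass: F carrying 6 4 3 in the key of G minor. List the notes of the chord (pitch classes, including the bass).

A third above F in this key is A.
A fourth above F in this key is Bb.
A sixth above F in this key is D.
Together with the bass F, this spells Bb major seventh in second inversion.

F, A, Bb, D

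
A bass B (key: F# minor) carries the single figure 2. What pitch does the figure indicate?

C#

Counting 1 letter step above B lands on C; in F# minor, that letter is C#.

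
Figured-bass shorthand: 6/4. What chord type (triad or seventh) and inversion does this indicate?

Intervals of 6/4 above the bass form a triad; the bass is the fifth, so this is second inversion.

triad, second inversion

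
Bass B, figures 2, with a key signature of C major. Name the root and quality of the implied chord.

The figures 2 indicate a seventh chord in third inversion.
In third inversion the root lies a second above the bass: a second above B in C major is C.
The chord tones are B, C, E, G, giving C major seventh.

C major seventh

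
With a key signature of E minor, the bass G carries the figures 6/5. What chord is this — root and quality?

The figures 6/5 indicate a seventh chord in first inversion.
In first inversion the root lies a sixth above the bass: a sixth above G in E minor is E.
The chord tones are G, B, D, E, giving E minor seventh.

E minor seventh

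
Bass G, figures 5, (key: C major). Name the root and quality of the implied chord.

The figures 5 indicate a triad in root position.
In root position the bass is the root, so the root is G.
The chord tones are G, B, D, giving G major.

G major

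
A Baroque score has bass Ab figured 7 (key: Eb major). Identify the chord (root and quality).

Ab major seventh

The figures 7 indicate a seventh chord in root position.
In root position the bass is the root, so the root is Ab.
The chord tones are Ab, C, Eb, G, giving Ab major seventh.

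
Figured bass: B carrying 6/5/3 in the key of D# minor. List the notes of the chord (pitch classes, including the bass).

B, D#, F#, G#

A third above B in this key is D#.
A fifth above B in this key is F#.
A sixth above B in this key is G#.
Together with the bass B, this spells G# minor seventh in first inversion.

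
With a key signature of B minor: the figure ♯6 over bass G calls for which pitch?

E#

Counting 5 letter steps above G lands on E; in B minor, that letter is E.
The #6 figure raises it a semitone, giving E#.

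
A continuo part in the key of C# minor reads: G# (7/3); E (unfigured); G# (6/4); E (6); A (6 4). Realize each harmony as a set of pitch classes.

G#, B, D#, F# | E, G#, B | G#, C#, E | E, G#, C# | A, D#, F#

G# (7/5/3): G#, B, D#, F#.
E (5/3): E, G#, B.
G# (6/4): G#, C#, E.
E (6/3): E, G#, C#.
A (6/4): A, D#, F#.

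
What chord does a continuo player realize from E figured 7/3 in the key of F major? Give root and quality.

E half-diminished seventh

The figures 7/3 indicate a seventh chord in root position.
In root position the bass is the root, so the root is E.
The chord tones are E, G, Bb, D, giving E half-diminished seventh.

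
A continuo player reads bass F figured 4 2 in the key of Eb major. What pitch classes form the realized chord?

F, G, Bb, D

The written figures 4 2 are shorthand for 6/4/2: the 6 is implied.
A second above F in this key is G.
A fourth above F in this key is Bb.
A sixth above F in this key is D.
Together with the bass F, this spells G minor seventh in third inversion.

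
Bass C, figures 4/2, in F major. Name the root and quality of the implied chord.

The figures 4/2 indicate a seventh chord in third inversion.
In third inversion the root lies a second above the bass: a second above C in F major is D.
The chord tones are C, D, F, A, giving D minor seventh.

D minor seventh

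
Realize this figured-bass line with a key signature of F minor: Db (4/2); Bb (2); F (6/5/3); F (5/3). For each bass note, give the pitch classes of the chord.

Db, Eb, G, Bb | Bb, C, Eb, G | F, Ab, C, Db | F, Ab, C

Db (6/4/2): Db, Eb, G, Bb.
Bb (6/4/2): Bb, C, Eb, G.
F (6/5/3): F, Ab, C, Db.
F (5/3): F, Ab, C.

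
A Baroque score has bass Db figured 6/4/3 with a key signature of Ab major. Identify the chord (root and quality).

G half-diminished seventh

The figures 6/4/3 indicate a seventh chord in second inversion.
In second inversion the root lies a fourth above the bass: a fourth above Db in Ab major is G.
The chord tones are Db, F, G, Bb, giving G half-diminished seventh.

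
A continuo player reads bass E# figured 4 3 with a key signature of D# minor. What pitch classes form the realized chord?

The written figures 4 3 are shorthand for 6/4/3: the 6 is implied.
A third above E# in this key is G#.
A fourth above E# in this key is A#.
A sixth above E# in this key is C#.
Together with the bass E#, this spells A# minor seventh in second inversion.

E#, G#, A#, C#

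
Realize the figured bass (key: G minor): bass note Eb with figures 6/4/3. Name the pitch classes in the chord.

A third above Eb in this key is G.
A fourth above Eb in this key is A.
A sixth above Eb in this key is C.
Together with the bass Eb, this spells A half-diminished seventh in second inversion.

Eb, G, A, C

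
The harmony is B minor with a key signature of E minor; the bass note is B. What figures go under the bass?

B is the root of B minor, so the chord is in root position.
A triad in root position is figured 5/3, conventionally abbreviated (no figures — root-position triad).

no figures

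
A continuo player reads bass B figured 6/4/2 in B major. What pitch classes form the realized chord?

A second above B in this key is C#.
A fourth above B in this key is E.
A sixth above B in this key is G#.
Together with the bass B, this spells C# minor seventh in third inversion.

B, C#, E, G#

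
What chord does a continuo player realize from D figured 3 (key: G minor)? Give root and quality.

D minor

The figures 3 indicate a triad in root position.
In root position the bass is the root, so the root is D.
The chord tones are D, F, A, giving D minor.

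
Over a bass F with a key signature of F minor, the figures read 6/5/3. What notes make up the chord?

A third above F in this key is Ab.
A fifth above F in this key is C.
A sixth above F in this key is Db.
Together with the bass F, this spells Db major seventh in first inversion.

F, Ab, C, Db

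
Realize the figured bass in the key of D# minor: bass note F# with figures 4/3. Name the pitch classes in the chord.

F#, A#, B, D#

The written figures 4/3 are shorthand for 6/4/3: the 6 is implied.
A third above F# in this key is A#.
A fourth above F# in this key is B.
A sixth above F# in this key is D#.
Together with the bass F#, this spells B major seventh in second inversion.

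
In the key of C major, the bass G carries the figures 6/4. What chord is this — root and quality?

The figures 6/4 indicate a triad in second inversion.
In second inversion the root lies a fourth above the bass: a fourth above G in C major is C.
The chord tones are G, C, E, giving C major.

C major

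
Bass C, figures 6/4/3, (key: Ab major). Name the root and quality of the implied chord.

The figures 6/4/3 indicate a seventh chord in second inversion.
In second inversion the root lies a fourth above the bass: a fourth above C in Ab major is F.
The chord tones are C, Eb, F, Ab, giving F minor seventh.

F minor seventh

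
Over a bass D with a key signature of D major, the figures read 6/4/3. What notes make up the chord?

D, F#, G, B

A third above D in this key is F#.
A fourth above D in this key is G.
A sixth above D in this key is B.
Together with the bass D, this spells G major seventh in second inversion.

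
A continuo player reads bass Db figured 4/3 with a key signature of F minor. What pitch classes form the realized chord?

Db, F, G, Bb

The written figures 4/3 are shorthand for 6/4/3: the 6 is implied.
A third above Db in this key is F.
A fourth above Db in this key is G.
A sixth above Db in this key is Bb.
Together with the bass Db, this spells G half-diminished seventh in second inversion.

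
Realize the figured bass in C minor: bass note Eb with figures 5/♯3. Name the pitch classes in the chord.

A third above Eb in this key is G, raised to G# by the sharp.
A fifth above Eb in this key is Bb.

Eb, G#, Bb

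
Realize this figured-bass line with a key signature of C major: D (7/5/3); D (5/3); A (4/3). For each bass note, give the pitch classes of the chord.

D, F, A, C | D, F, A | A, C, D, F

D (7/5/3): D, F, A, C.
D (5/3): D, F, A.
A (6/4/3): A, C, D, F.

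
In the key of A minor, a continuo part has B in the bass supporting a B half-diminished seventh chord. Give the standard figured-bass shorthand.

B is the root of B half-diminished seventh, so the chord is in root position.
A seventh chord in root position is figured 7/5/3, conventionally abbreviated 7.

7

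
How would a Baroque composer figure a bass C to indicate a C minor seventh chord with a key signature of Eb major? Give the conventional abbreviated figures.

C is the root of C minor seventh, so the chord is in root position.
A seventh chord in root position is figured 7/5/3, conventionally abbreviated 7.

7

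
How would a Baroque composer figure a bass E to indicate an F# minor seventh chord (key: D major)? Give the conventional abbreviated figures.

4/2

E is the seventh of F# minor seventh, so the chord is in third inversion.
A seventh chord in third inversion is figured 6/4/2, conventionally abbreviated 4/2.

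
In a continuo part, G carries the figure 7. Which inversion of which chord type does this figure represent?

seventh chord, root position

7 is shorthand for 7/5/3.
Intervals of 7/5/3 above the bass form a seventh chord; the bass is the root, so this is root position.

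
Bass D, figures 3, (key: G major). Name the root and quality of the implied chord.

D major

The figures 3 indicate a triad in root position.
In root position the bass is the root, so the root is D.
The chord tones are D, F#, A, giving D major.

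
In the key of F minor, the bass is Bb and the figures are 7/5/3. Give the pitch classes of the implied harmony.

A third above Bb in this key is Db.
A fifth above Bb in this key is F.
A seventh above Bb in this key is Ab.
Together with the bass Bb, this spells Bb minor seventh in root position.

Bb, Db, F, Ab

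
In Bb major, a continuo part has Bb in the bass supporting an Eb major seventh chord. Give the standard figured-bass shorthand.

4/3

Bb is the fifth of Eb major seventh, so the chord is in second inversion.
A seventh chord in second inversion is figured 6/4/3, conventionally abbreviated 4/3.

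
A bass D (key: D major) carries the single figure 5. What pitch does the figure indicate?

A

Counting 4 letter steps above D lands on A; in D major, that letter is A.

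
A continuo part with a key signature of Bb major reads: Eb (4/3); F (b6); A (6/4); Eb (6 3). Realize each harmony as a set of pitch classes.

Eb, G, A, C | F, A, Db | A, D, F | Eb, G, C

Eb (6/4/3): Eb, G, A, C.
F (b6/3): F, A, Db.
A (6/4): A, D, F.
Eb (6/3): Eb, G, C.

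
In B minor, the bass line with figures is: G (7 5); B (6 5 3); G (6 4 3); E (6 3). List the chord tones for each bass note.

G (7/5/3): G, B, D, F#.
B (6/5/3): B, D, F#, G.
G (6/4/3): G, B, C#, E.
E (6/3): E, G, C#.

G, B, D, F# | B, D, F#, G | G, B, C#, E | E, G, C#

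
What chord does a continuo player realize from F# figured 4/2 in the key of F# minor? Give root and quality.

G# half-diminished seventh

The figures 4/2 indicate a seventh chord in third inversion.
In third inversion the root lies a second above the bass: a second above F# in F# minor is G#.
The chord tones are F#, G#, B, D, giving G# half-diminished seventh.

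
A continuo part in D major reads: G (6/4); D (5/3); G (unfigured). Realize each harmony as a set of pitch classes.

G (6/4): G, C#, E.
D (5/3): D, F#, A.
G (5/3): G, B, D.

G, C#, E | D, F#, A | G, B, D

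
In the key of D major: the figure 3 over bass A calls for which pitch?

C#

Counting 2 letter steps above A lands on C; in D major, that letter is C#.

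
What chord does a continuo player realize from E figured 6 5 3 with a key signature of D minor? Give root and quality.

The figures 6 5 3 indicate a seventh chord in first inversion.
In first inversion the root lies a sixth above the bass: a sixth above E in D minor is C.
The chord tones are E, G, Bb, C, giving C dominant seventh.

C dominant seventh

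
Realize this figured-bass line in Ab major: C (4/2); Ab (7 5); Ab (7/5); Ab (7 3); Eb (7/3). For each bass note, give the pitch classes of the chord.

C, Db, F, Ab | Ab, C, Eb, G | Ab, C, Eb, G | Ab, C, Eb, G | Eb, G, Bb, Db

C (6/4/2): C, Db, F, Ab.
Ab (7/5/3): Ab, C, Eb, G.
Ab (7/5/3): Ab, C, Eb, G.
Ab (7/5/3): Ab, C, Eb, G.
Eb (7/5/3): Eb, G, Bb, Db.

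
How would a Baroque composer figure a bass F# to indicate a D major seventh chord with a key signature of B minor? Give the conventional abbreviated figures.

F# is the third of D major seventh, so the chord is in first inversion.
A seventh chord in first inversion is figured 6/5/3, conventionally abbreviated 6/5.

6/5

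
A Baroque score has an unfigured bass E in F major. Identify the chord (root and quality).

An unfigured bass indicates a triad in root position.
In root position the bass is the root, so the root is E.
The chord tones are E, G, Bb, giving E diminished.

E diminished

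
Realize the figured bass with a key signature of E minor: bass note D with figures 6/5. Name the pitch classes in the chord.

The written figures 6/5 are shorthand for 6/5/3: the 3 is implied.
A third above D in this key is F#.
A fifth above D in this key is A.
A sixth above D in this key is B.
Together with the bass D, this spells B minor seventh in first inversion.

D, F#, A, B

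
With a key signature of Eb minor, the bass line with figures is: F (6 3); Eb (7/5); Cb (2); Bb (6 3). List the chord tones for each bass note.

F (6/3): F, Ab, Db.
Eb (7/5/3): Eb, Gb, Bb, Db.
Cb (6/4/2): Cb, Db, F, Ab.
Bb (6/3): Bb, Db, Gb.

F, Ab, Db | Eb, Gb, Bb, Db | Cb, Db, F, Ab | Bb, Db, Gb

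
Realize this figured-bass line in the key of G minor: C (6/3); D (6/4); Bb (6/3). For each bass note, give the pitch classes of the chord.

C, Eb, A | D, G, Bb | Bb, D, G

C (6/3): C, Eb, A.
D (6/4): D, G, Bb.
Bb (6/3): Bb, D, G.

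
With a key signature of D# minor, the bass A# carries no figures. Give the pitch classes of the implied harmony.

A#, C#, E#

An unfigured bass implies 5/3.
A third above A# in this key is C#.
A fifth above A# in this key is E#.
Together with the bass A#, this spells A# minor in root position.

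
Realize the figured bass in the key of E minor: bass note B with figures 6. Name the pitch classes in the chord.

The written figures 6 are shorthand for 6/3: the 3 is implied.
A third above B in this key is D.
A sixth above B in this key is G.
Together with the bass B, this spells G major in first inversion.

B, D, G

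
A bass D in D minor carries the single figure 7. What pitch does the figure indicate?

Counting 6 letter steps above D lands on C; in D minor, that letter is C.

C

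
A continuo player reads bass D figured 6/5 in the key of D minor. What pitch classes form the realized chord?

The written figures 6/5 are shorthand for 6/5/3: the 3 is implied.
A third above D in this key is F.
A fifth above D in this key is A.
A sixth above D in this key is Bb.
Together with the bass D, this spells Bb major seventh in first inversion.

D, F, A, Bb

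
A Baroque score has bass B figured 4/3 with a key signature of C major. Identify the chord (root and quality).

The figures 4/3 indicate a seventh chord in second inversion.
In second inversion the root lies a fourth above the bass: a fourth above B in C major is E.
The chord tones are B, D, E, G, giving E minor seventh.

E minor seventh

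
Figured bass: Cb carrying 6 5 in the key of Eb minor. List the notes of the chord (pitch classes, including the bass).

Cb, Eb, Gb, Ab

The written figures 6 5 are shorthand for 6/5/3: the 3 is implied.
A third above Cb in this key is Eb.
A fifth above Cb in this key is Gb.
A sixth above Cb in this key is Ab.
Together with the bass Cb, this spells Ab minor seventh in first inversion.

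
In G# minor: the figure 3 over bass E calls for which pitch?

Counting 2 letter steps above E lands on G; in G# minor, that letter is G#.

G#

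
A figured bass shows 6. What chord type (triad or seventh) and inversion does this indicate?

6 is shorthand for 6/3.
Intervals of 6/3 above the bass form a triad; the bass is the third, so this is first inversion.

triad, first inversion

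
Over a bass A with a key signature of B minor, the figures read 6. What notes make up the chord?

The written figures 6 are shorthand for 6/3: the 3 is implied.
A third above A in this key is C#.
A sixth above A in this key is F#.
Together with the bass A, this spells F# minor in first inversion.

A, C#, F#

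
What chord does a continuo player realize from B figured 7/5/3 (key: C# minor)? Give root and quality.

The figures 7/5/3 indicate a seventh chord in root position.
In root position the bass is the root, so the root is B.
The chord tones are B, D#, F#, A, giving B dominant seventh.

B dominant seventh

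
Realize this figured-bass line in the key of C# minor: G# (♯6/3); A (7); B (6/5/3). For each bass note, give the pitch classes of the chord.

G#, B, E# | A, C#, E, G# | B, D#, F#, G#

G# (#6/3): G#, B, E#.
A (7/5/3): A, C#, E, G#.
B (6/5/3): B, D#, F#, G#.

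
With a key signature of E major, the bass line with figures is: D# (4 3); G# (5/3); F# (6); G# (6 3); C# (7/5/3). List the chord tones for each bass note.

D#, F#, G#, B | G#, B, D# | F#, A, D# | G#, B, E | C#, E, G#, B

D# (6/4/3): D#, F#, G#, B.
G# (5/3): G#, B, D#.
F# (6/3): F#, A, D#.
G# (6/3): G#, B, E.
C# (7/5/3): C#, E, G#, B.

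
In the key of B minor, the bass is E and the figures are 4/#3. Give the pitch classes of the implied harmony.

E, G#, A, C#

The written figures 4/#3 are shorthand for 6/4/3: the 6 is implied.
A third above E in this key is G, raised to G# by the sharp.
A fourth above E in this key is A.
A sixth above E in this key is C#.
Together with the bass E, this spells A major seventh in second inversion.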